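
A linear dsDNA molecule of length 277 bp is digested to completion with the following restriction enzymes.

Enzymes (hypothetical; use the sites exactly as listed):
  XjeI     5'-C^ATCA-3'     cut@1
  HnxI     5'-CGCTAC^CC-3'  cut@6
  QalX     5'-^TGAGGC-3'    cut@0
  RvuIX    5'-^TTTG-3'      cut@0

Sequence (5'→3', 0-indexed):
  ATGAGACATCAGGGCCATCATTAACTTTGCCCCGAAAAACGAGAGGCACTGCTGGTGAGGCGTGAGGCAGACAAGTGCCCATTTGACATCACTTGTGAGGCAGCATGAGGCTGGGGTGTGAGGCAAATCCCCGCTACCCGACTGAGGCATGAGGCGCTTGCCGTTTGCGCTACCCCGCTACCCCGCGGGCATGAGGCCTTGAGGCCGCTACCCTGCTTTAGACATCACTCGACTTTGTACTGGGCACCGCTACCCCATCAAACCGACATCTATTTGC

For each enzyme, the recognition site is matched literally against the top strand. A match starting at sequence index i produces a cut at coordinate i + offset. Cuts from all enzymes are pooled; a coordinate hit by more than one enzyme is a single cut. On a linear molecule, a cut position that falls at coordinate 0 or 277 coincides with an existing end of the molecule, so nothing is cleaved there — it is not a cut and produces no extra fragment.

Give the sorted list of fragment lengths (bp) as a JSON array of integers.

[3,5,5,6,7,7,7,8,8,8,9,9,10,10,10,10,12,12,13,14,16,19,19,20,30]

Scan for sites:
  XjeI (CATCA, off=1): starts [6, 15, 86, 222, 255] → cuts [7, 16, 87, 223, 256]
  HnxI (CGCTACCC, off=6): starts [131, 167, 175, 205, 247] → cuts [137, 173, 181, 211, 253]
  QalX (TGAGGC, off=0): starts [55, 62, 95, 105, 118, 142, 149, 191, 199] → cuts [55, 62, 95, 105, 118, 142, 149, 191, 199]
  RvuIX (TTTG, off=0): starts [25, 81, 163, 233, 272] → cuts [25, 81, 163, 233, 272]

Pooled cuts: [7, 16, 25, 55, 62, 81, 87, 95, 105, 118, 137, 142, 149, 163, 173, 181, 191, 199, 211, 223, 233, 253, 256, 272]

Fragment lengths:
  [0,7): 7 bp
  [7,16): 9 bp
  [16,25): 9 bp
  [25,55): 30 bp
  [55,62): 7 bp
  [62,81): 19 bp
  [81,87): 6 bp
  [87,95): 8 bp
  [95,105): 10 bp
  [105,118): 13 bp
  [118,137): 19 bp
  [137,142): 5 bp
  [142,149): 7 bp
  [149,163): 14 bp
  [163,173): 10 bp
  [173,181): 8 bp
  [181,191): 10 bp
  [191,199): 8 bp
  [199,211): 12 bp
  [211,223): 12 bp
  [223,233): 10 bp
  [233,253): 20 bp
  [253,256): 3 bp
  [256,272): 16 bp
  [272,277): 5 bp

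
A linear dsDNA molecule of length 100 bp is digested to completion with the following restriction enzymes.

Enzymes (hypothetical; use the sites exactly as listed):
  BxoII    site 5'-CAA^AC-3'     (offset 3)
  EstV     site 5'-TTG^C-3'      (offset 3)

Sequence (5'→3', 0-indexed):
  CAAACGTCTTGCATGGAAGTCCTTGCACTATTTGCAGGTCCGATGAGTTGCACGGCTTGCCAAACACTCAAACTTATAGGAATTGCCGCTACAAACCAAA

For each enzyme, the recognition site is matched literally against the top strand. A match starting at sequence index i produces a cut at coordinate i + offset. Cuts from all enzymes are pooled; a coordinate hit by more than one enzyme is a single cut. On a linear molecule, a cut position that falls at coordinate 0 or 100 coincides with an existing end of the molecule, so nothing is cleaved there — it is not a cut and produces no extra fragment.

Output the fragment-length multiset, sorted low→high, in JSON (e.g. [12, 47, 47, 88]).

Per-enzyme occurrences:
  BxoII (CAAAC, off=3): starts [0, 60, 68, 91] → cuts [3, 63, 71, 94]
  EstV (TTGC, off=3): starts [8, 22, 31, 47, 56, 82] → cuts [11, 25, 34, 50, 59, 85]

Pooled cuts: [3, 11, 25, 34, 50, 59, 63, 71, 85, 94]

Fragments:
  [0,3): 3 bp
  [3,11): 8 bp
  [11,25): 14 bp
  [25,34): 9 bp
  [34,50): 16 bp
  [50,59): 9 bp
  [59,63): 4 bp
  [63,71): 8 bp
  [71,85): 14 bp
  [85,94): 9 bp
  [94,100): 6 bp

[3,4,6,8,8,9,9,9,14,14,16]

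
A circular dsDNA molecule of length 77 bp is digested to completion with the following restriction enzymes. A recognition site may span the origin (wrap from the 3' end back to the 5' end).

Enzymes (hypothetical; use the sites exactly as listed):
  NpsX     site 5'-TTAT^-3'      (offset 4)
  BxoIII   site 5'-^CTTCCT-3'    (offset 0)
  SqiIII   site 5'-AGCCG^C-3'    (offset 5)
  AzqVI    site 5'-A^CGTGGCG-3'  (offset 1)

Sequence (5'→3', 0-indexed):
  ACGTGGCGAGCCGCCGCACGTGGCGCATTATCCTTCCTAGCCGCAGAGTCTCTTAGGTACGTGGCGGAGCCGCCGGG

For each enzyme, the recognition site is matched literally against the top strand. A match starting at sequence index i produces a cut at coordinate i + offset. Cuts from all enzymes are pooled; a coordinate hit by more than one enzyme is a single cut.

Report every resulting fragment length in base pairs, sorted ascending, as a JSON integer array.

Scan for sites:
  NpsX TTAT/4: at [27] ⇒ [31]
  BxoIII CTTCCT/0: at [32] ⇒ [32]
  SqiIII AGCCGC/5: at [8, 38, 67] ⇒ [13, 43, 72]
  AzqVI ACGTGGCG/1: at [0, 17, 58] ⇒ [1, 18, 59]

Pooled cuts: [1, 13, 18, 31, 32, 43, 59, 72]

Fragments:
  1→13: 12 bp
  13→18: 5 bp
  18→31: 13 bp
  31→32: 1 bp
  32→43: 11 bp
  43→59: 16 bp
  59→72: 13 bp
  72→1 (wrap): 77-72+1 = 6 bp

[1,5,6,11,12,13,13,16]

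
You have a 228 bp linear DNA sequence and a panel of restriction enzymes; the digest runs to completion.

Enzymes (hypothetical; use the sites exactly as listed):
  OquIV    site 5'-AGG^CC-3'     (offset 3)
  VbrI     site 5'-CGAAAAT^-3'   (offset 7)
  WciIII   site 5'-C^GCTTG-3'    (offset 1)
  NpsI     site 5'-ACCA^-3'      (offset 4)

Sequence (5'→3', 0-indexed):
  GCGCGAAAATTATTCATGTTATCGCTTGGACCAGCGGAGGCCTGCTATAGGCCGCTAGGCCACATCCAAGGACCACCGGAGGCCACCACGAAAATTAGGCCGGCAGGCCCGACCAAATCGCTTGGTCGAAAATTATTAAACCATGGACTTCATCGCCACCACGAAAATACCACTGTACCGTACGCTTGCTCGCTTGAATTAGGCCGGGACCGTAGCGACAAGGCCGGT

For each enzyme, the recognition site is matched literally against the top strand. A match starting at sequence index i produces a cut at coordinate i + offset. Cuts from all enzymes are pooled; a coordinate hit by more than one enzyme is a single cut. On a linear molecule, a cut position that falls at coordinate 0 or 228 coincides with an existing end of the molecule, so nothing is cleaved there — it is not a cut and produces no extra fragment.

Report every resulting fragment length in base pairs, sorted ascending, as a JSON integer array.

[4,4,4,5,6,7,7,7,7,8,8,8,8,10,10,10,11,11,12,13,14,16,18,20]

Scan for sites:
  OquIV (AGGCC, off=3): starts [37, 48, 56, 79, 96, 104, 200, 220] → cuts [40, 51, 59, 82, 99, 107, 203, 223]
  VbrI (CGAAAAT, off=7): starts [3, 88, 126, 161] → cuts [10, 95, 133, 168]
  WciIII (CGCTTG, off=1): starts [22, 118, 182, 190] → cuts [23, 119, 183, 191]
  NpsI (ACCA, off=4): starts [29, 71, 84, 111, 139, 157, 168] → cuts [33, 75, 88, 115, 143, 161, 172]

All cut coordinates (distinct, sorted): [10, 23, 33, 40, 51, 59, 75, 82, 88, 95, 99, 107, 115, 119, 133, 143, 161, 168, 172, 183, 191, 203, 223]

Fragments:
  [0,10): 10 bp
  [10,23): 13 bp
  [23,33): 10 bp
  [33,40): 7 bp
  [40,51): 11 bp
  [51,59): 8 bp
  [59,75): 16 bp
  [75,82): 7 bp
  [82,88): 6 bp
  [88,95): 7 bp
  [95,99): 4 bp
  [99,107): 8 bp
  [107,115): 8 bp
  [115,119): 4 bp
  [119,133): 14 bp
  [133,143): 10 bp
  [143,161): 18 bp
  [161,168): 7 bp
  [168,172): 4 bp
  [172,183): 11 bp
  [183,191): 8 bp
  [191,203): 12 bp
  [203,223): 20 bp
  [223,228): 5 bp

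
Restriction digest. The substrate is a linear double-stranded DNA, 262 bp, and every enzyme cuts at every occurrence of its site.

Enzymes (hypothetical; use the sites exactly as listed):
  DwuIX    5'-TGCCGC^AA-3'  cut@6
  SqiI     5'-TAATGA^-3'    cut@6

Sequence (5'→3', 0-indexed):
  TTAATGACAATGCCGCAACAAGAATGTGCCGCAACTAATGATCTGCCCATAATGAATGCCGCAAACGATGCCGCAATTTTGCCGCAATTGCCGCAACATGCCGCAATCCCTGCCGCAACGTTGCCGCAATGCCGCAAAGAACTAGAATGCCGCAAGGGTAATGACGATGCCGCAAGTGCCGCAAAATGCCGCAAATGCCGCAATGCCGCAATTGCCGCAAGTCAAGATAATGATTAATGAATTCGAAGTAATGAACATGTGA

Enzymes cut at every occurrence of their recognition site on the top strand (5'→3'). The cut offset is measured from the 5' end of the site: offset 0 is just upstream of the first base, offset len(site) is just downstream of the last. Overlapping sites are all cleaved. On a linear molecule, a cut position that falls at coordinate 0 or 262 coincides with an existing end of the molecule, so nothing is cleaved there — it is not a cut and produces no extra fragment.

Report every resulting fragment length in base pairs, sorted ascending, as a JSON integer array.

[7,7,7,8,8,8,9,9,9,9,9,9,9,10,10,11,11,11,12,12,14,14,15,16,18]

Site scan:
  DwuIX (TGCCGCAA, off=6): starts [10, 26, 56, 68, 79, 88, 98, 110, 121, 129, 147, 167, 176, 186, 195, 203, 212] → cuts [16, 32, 62, 74, 85, 94, 104, 116, 127, 135, 153, 173, 182, 192, 201, 209, 218]
  SqiI (TAATGA, off=6): starts [1, 35, 49, 158, 227, 234, 248] → cuts [7, 41, 55, 164, 233, 240, 254]

All cut coordinates (distinct, sorted): [7, 16, 32, 41, 55, 62, 74, 85, 94, 104, 116, 127, 135, 153, 164, 173, 182, 192, 201, 209, 218, 233, 240, 254]

Fragment lengths:
  [0,7): 7 bp
  [7,16): 9 bp
  [16,32): 16 bp
  [32,41): 9 bp
  [41,55): 14 bp
  [55,62): 7 bp
  [62,74): 12 bp
  [74,85): 11 bp
  [85,94): 9 bp
  [94,104): 10 bp
  [104,116): 12 bp
  [116,127): 11 bp
  [127,135): 8 bp
  [135,153): 18 bp
  [153,164): 11 bp
  [164,173): 9 bp
  [173,182): 9 bp
  [182,192): 10 bp
  [192,201): 9 bp
  [201,209): 8 bp
  [209,218): 9 bp
  [218,233): 15 bp
  [233,240): 7 bp
  [240,254): 14 bp
  [254,262): 8 bp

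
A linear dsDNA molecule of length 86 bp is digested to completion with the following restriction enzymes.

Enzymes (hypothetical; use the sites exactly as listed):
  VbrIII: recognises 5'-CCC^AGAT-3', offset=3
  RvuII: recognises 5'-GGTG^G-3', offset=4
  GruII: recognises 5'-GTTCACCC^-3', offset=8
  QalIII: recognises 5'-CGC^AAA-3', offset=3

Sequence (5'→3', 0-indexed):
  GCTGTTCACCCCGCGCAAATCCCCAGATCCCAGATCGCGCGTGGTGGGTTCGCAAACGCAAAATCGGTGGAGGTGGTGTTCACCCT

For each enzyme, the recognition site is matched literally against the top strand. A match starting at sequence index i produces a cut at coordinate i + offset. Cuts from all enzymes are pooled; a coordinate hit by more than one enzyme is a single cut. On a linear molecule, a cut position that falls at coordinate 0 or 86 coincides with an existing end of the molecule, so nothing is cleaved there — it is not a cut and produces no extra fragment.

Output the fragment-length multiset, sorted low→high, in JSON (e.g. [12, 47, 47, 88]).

[1,5,6,6,7,7,8,10,10,11,15]

Per-enzyme occurrences:
  VbrIII CCCAGAT/3: at [21, 28] ⇒ [24, 31]
  RvuII GGTGG/4: at [42, 65, 71] ⇒ [46, 69, 75]
  GruII GTTCACCC/8: at [3, 77] ⇒ [11, 85]
  QalIII CGCAAA/3: at [13, 50, 56] ⇒ [16, 53, 59]

All cut coordinates (distinct, sorted): [11, 16, 24, 31, 46, 53, 59, 69, 75, 85]

Fragments:
  [0,11): 11 bp
  [11,16): 5 bp
  [16,24): 8 bp
  [24,31): 7 bp
  [31,46): 15 bp
  [46,53): 7 bp
  [53,59): 6 bp
  [59,69): 10 bp
  [69,75): 6 bp
  [75,85): 10 bp
  [85,86): 1 bp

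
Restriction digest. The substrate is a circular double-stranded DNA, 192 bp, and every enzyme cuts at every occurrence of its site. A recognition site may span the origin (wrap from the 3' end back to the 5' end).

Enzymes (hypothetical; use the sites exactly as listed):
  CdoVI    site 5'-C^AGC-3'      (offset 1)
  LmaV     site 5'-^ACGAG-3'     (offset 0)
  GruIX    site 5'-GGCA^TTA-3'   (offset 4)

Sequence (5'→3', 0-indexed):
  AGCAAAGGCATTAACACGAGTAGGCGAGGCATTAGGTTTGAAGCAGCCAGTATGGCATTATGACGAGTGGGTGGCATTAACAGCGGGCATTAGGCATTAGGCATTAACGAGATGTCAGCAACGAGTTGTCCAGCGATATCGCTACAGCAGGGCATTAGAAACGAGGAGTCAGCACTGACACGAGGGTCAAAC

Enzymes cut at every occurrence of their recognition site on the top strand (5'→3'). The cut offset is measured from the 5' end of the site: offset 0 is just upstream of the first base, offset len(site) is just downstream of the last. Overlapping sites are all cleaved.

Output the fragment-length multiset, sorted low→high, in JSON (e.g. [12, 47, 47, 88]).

[3,4,5,5,5,6,7,7,8,9,9,10,10,10,11,13,13,13,14,14,16]

Site scan:
  CdoVI (CAGC, off=1): starts [43, 80, 115, 130, 144, 169, 191] → cuts [0, 44, 81, 116, 131, 145, 170]
  LmaV (ACGAG, off=0): starts [15, 62, 106, 120, 160, 179] → cuts [15, 62, 106, 120, 160, 179]
  GruIX (GGCATTA, off=4): starts [6, 27, 53, 72, 85, 92, 99, 150] → cuts [10, 31, 57, 76, 89, 96, 103, 154]

All cut coordinates (distinct, sorted): [0, 10, 15, 31, 44, 57, 62, 76, 81, 89, 96, 103, 106, 116, 120, 131, 145, 154, 160, 170, 179]

Fragments:
  0→10: 10 bp
  10→15: 5 bp
  15→31: 16 bp
  31→44: 13 bp
  44→57: 13 bp
  57→62: 5 bp
  62→76: 14 bp
  76→81: 5 bp
  81→89: 8 bp
  89→96: 7 bp
  96→103: 7 bp
  103→106: 3 bp
  106→116: 10 bp
  116→120: 4 bp
  120→131: 11 bp
  131→145: 14 bp
  145→154: 9 bp
  154→160: 6 bp
  160→170: 10 bp
  170→179: 9 bp
  179→0 (wrap): 192-179+0 = 13 bp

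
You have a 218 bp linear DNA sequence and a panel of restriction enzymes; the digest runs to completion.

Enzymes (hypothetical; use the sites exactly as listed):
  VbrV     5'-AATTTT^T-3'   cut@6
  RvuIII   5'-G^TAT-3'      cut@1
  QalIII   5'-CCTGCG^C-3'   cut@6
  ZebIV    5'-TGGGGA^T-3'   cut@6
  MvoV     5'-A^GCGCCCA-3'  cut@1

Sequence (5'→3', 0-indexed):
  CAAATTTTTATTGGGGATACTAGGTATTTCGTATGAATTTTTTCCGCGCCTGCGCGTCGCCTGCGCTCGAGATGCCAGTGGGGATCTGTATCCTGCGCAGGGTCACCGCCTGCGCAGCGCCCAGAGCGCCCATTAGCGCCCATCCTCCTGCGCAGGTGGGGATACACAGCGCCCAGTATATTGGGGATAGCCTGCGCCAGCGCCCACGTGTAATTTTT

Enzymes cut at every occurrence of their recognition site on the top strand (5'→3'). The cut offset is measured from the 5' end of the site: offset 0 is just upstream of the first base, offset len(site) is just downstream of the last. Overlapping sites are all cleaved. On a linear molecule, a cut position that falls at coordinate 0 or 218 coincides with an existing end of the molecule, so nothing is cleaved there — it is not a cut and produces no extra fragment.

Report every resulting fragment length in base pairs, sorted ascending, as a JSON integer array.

[1,2,3,4,6,7,7,8,8,9,9,9,9,10,10,10,11,11,13,17,17,18,19]

Site scan:
  VbrV (AATTTTT, off=6): starts [2, 35, 211] → cuts [8, 41, 217]
  RvuIII (GTAT, off=1): starts [23, 30, 87, 175] → cuts [24, 31, 88, 176]
  QalIII (CCTGCGC, off=6): starts [48, 59, 91, 108, 146, 190] → cuts [54, 65, 97, 114, 152, 196]
  ZebIV (TGGGGAT, off=6): starts [11, 78, 156, 181] → cuts [17, 84, 162, 187]
  MvoV (AGCGCCCA, off=1): starts [115, 124, 134, 167, 198] → cuts [116, 125, 135, 168, 199]

All cut coordinates (distinct, sorted): [8, 17, 24, 31, 41, 54, 65, 84, 88, 97, 114, 116, 125, 135, 152, 162, 168, 176, 187, 196, 199, 217]

Fragments:
  [0,8): 8 bp
  [8,17): 9 bp
  [17,24): 7 bp
  [24,31): 7 bp
  [31,41): 10 bp
  [41,54): 13 bp
  [54,65): 11 bp
  [65,84): 19 bp
  [84,88): 4 bp
  [88,97): 9 bp
  [97,114): 17 bp
  [114,116): 2 bp
  [116,125): 9 bp
  [125,135): 10 bp
  [135,152): 17 bp
  [152,162): 10 bp
  [162,168): 6 bp
  [168,176): 8 bp
  [176,187): 11 bp
  [187,196): 9 bp
  [196,199): 3 bp
  [199,217): 18 bp
  [217,218): 1 bp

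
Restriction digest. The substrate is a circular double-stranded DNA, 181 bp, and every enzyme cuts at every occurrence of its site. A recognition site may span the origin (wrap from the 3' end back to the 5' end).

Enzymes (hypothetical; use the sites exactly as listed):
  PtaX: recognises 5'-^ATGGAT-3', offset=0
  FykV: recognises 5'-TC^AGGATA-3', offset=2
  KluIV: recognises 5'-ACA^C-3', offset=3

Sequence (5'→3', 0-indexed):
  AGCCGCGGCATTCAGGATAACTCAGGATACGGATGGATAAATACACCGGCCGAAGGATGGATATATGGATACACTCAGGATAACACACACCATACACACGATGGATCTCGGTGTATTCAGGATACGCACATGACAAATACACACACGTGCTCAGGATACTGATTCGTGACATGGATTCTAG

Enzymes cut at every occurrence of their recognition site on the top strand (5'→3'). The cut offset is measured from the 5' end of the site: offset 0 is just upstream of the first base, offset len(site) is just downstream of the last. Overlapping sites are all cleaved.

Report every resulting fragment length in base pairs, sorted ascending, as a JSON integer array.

[2,2,2,2,2,2,3,7,7,8,9,9,9,10,11,13,18,18,23,24]

Scan for sites:
  PtaX ATGGAT/0: at [32, 56, 64, 100, 170] ⇒ [32, 56, 64, 100, 170]
  FykV TCAGGATA/2: at [11, 21, 74, 116, 150] ⇒ [13, 23, 76, 118, 152]
  KluIV ACAC/3: at [42, 70, 82, 84, 86, 93, 95, 138, 140, 142] ⇒ [45, 73, 85, 87, 89, 96, 98, 141, 143, 145]

All cut coordinates (distinct, sorted): [13, 23, 32, 45, 56, 64, 73, 76, 85, 87, 89, 96, 98, 100, 118, 141, 143, 145, 152, 170]

Fragments:
  13→23: 10 bp
  23→32: 9 bp
  32→45: 13 bp
  45→56: 11 bp
  56→64: 8 bp
  64→73: 9 bp
  73→76: 3 bp
  76→85: 9 bp
  85→87: 2 bp
  87→89: 2 bp
  89→96: 7 bp
  96→98: 2 bp
  98→100: 2 bp
  100→118: 18 bp
  118→141: 23 bp
  141→143: 2 bp
  143→145: 2 bp
  145→152: 7 bp
  152→170: 18 bp
  170→13 (wrap): 181-170+13 = 24 bp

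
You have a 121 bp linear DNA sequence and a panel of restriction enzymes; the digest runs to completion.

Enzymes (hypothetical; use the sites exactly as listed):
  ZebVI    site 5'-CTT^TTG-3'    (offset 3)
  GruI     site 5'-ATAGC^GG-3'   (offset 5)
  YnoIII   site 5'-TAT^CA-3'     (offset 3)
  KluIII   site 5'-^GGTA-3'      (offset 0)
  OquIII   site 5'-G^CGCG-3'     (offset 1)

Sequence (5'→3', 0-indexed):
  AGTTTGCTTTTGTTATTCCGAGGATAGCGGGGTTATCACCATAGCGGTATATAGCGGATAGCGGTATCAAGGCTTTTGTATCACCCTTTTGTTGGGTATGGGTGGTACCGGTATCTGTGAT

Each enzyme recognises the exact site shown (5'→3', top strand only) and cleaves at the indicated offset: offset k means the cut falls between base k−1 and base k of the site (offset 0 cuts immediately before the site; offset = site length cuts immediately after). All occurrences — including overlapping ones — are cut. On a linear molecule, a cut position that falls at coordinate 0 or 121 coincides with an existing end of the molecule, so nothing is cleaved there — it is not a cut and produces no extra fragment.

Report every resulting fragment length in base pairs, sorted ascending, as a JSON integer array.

[5,6,6,6,7,7,8,8,9,9,9,10,12,19]

Scan for sites:
  ZebVI CTTTTG/3: at [6, 72, 85] ⇒ [9, 75, 88]
  GruI ATAGCGG/5: at [23, 40, 50, 57] ⇒ [28, 45, 55, 62]
  YnoIII TATCA/3: at [33, 64, 78] ⇒ [36, 67, 81]
  KluIII GGTA/0: at [45, 62, 94, 103, 109] ⇒ [45, 62, 94, 103, 109]
  OquIII (GCGCG, off=1): no sites

All cut coordinates (distinct, sorted): [9, 28, 36, 45, 55, 62, 67, 75, 81, 88, 94, 103, 109]

Fragment lengths:
  [0,9): 9 bp
  [9,28): 19 bp
  [28,36): 8 bp
  [36,45): 9 bp
  [45,55): 10 bp
  [55,62): 7 bp
  [62,67): 5 bp
  [67,75): 8 bp
  [75,81): 6 bp
  [81,88): 7 bp
  [88,94): 6 bp
  [94,103): 9 bp
  [103,109): 6 bp
  [109,121): 12 bp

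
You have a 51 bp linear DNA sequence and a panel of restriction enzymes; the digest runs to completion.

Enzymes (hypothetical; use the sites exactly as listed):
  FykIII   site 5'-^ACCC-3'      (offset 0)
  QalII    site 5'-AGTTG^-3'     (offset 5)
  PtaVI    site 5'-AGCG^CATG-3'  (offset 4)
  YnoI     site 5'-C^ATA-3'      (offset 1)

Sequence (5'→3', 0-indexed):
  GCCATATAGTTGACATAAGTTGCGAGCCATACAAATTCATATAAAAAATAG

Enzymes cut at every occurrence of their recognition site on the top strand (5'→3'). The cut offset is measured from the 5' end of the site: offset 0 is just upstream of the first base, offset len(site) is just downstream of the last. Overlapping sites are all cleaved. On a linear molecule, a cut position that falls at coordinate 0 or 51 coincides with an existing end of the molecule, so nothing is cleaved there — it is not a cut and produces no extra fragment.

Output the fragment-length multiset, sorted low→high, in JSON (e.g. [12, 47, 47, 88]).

[2,3,6,8,9,10,13]

Scan for sites:
  FykIII (ACCC, off=0): no sites
  QalII AGTTG/5: at [7, 17] ⇒ [12, 22]
  PtaVI (AGCGCATG, off=4): no sites
  YnoI CATA/1: at [2, 13, 27, 37] ⇒ [3, 14, 28, 38]

Pooled cuts: [3, 12, 14, 22, 28, 38]

Fragments:
  [0,3): 3 bp
  [3,12): 9 bp
  [12,14): 2 bp
  [14,22): 8 bp
  [22,28): 6 bp
  [28,38): 10 bp
  [38,51): 13 bp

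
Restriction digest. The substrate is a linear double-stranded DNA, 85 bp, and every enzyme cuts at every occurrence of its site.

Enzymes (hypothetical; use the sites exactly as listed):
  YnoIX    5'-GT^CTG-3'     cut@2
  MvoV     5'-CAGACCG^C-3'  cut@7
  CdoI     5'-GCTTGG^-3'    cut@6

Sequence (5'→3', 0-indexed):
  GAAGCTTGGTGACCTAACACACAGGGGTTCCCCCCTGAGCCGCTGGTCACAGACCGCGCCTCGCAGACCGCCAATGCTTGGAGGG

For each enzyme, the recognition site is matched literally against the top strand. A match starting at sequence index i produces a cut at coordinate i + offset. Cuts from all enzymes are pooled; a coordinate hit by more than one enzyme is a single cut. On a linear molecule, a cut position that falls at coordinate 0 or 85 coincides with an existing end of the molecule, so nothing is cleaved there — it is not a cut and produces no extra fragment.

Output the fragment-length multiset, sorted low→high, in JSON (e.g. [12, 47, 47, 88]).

[4,9,11,14,47]

Site scan:
  YnoIX (GTCTG, off=2): no sites
  MvoV CAGACCGC/7: at [49, 63] ⇒ [56, 70]
  CdoI GCTTGG/6: at [3, 75] ⇒ [9, 81]

Pooled cuts: [9, 56, 70, 81]

Fragments:
  [0,9): 9 bp
  [9,56): 47 bp
  [56,70): 14 bp
  [70,81): 11 bp
  [81,85): 4 bp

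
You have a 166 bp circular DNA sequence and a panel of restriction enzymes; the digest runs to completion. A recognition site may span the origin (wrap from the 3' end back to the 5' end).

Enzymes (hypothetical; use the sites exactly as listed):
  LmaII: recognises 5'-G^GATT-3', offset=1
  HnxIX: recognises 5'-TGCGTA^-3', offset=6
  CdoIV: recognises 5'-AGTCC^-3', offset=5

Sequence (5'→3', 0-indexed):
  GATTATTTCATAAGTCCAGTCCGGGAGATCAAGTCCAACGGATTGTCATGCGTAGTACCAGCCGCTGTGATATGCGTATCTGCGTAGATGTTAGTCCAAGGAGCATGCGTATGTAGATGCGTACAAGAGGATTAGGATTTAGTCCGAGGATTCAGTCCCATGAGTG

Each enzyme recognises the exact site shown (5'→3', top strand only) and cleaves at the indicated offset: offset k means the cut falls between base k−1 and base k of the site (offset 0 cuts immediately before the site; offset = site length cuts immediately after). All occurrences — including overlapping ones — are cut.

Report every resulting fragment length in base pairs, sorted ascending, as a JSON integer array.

Per-enzyme occurrences:
  LmaII GGATT/1: at [39, 128, 134, 147, 165] ⇒ [0, 40, 129, 135, 148]
  HnxIX TGCGTA/6: at [48, 72, 80, 105, 117] ⇒ [54, 78, 86, 111, 123]
  CdoIV AGTCC/5: at [12, 17, 31, 92, 140, 153] ⇒ [17, 22, 36, 97, 145, 158]

Pooled cuts: [0, 17, 22, 36, 40, 54, 78, 86, 97, 111, 123, 129, 135, 145, 148, 158]

Fragments:
  0→17: 17 bp
  17→22: 5 bp
  22→36: 14 bp
  36→40: 4 bp
  40→54: 14 bp
  54→78: 24 bp
  78→86: 8 bp
  86→97: 11 bp
  97→111: 14 bp
  111→123: 12 bp
  123→129: 6 bp
  129→135: 6 bp
  135→145: 10 bp
  145→148: 3 bp
  148→158: 10 bp
  158→0 (wrap): 166-158+0 = 8 bp

[3,4,5,6,6,8,8,10,10,11,12,14,14,14,17,24]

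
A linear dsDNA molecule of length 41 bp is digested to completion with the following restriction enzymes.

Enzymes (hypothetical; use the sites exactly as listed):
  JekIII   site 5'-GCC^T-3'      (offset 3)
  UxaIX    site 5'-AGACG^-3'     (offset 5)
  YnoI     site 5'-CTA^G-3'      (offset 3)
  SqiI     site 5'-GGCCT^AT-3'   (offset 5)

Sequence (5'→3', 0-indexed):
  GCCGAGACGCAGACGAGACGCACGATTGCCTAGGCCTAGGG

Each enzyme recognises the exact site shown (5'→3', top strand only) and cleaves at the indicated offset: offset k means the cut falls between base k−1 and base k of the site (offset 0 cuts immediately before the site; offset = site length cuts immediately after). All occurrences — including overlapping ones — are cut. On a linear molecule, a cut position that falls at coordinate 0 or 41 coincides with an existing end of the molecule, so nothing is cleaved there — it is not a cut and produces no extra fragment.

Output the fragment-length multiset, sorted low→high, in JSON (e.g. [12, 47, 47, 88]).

Per-enzyme occurrences:
  JekIII (GCCT, off=3): starts [27, 33] → cuts [30, 36]
  UxaIX (AGACG, off=5): starts [4, 10, 15] → cuts [9, 15, 20]
  YnoI (CTAG, off=3): starts [29, 35] → cuts [32, 38]
  SqiI (GGCCTAT, off=5): no sites

All cut coordinates (distinct, sorted): [9, 15, 20, 30, 32, 36, 38]

Fragment lengths:
  [0,9): 9 bp
  [9,15): 6 bp
  [15,20): 5 bp
  [20,30): 10 bp
  [30,32): 2 bp
  [32,36): 4 bp
  [36,38): 2 bp
  [38,41): 3 bp

[2,2,3,4,5,6,9,10]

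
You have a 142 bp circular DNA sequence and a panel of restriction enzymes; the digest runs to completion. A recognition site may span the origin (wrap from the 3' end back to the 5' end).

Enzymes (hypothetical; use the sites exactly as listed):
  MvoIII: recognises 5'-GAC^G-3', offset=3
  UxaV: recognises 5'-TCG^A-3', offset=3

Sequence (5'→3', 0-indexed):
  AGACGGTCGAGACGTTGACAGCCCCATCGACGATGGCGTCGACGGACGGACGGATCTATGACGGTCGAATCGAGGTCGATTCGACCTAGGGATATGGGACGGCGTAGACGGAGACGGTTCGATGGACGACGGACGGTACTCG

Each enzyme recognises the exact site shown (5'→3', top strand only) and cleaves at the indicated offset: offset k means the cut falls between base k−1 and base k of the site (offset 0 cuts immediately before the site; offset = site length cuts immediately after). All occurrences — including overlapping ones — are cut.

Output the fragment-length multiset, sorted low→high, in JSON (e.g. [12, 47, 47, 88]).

Scan for sites:
  MvoIII (GACG, off=3): starts [1, 10, 28, 40, 44, 48, 59, 97, 106, 112, 124, 127, 131] → cuts [4, 13, 31, 43, 47, 51, 62, 100, 109, 115, 127, 130, 134]
  UxaV (TCGA, off=3): starts [6, 26, 38, 64, 69, 75, 80, 118, 139] → cuts [0, 9, 29, 41, 67, 72, 78, 83, 121]

All cut coordinates (distinct, sorted): [0, 4, 9, 13, 29, 31, 41, 43, 47, 51, 62, 67, 72, 78, 83, 100, 109, 115, 121, 127, 130, 134]

Fragments:
  0→4: 4 bp
  4→9: 5 bp
  9→13: 4 bp
  13→29: 16 bp
  29→31: 2 bp
  31→41: 10 bp
  41→43: 2 bp
  43→47: 4 bp
  47→51: 4 bp
  51→62: 11 bp
  62→67: 5 bp
  67→72: 5 bp
  72→78: 6 bp
  78→83: 5 bp
  83→100: 17 bp
  100→109: 9 bp
  109→115: 6 bp
  115→121: 6 bp
  121→127: 6 bp
  127→130: 3 bp
  130→134: 4 bp
  134→0 (wrap): 142-134+0 = 8 bp

[2,2,3,4,4,4,4,4,5,5,5,5,6,6,6,6,8,9,10,11,16,17]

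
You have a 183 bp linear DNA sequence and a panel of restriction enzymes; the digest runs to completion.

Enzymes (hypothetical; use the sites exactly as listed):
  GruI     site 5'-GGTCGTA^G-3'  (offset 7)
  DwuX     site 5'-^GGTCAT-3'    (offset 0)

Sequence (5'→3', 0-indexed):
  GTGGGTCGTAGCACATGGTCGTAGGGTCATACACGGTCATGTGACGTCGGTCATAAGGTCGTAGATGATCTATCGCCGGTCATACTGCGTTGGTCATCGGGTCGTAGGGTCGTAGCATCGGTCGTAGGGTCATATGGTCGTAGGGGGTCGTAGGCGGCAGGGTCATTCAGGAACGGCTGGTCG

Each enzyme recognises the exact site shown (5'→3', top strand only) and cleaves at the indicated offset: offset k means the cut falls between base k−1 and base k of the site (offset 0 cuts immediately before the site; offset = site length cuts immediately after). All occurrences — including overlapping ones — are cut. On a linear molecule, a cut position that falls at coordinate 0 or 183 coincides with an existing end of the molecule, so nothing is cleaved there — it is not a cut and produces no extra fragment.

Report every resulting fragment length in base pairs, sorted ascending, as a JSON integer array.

[1,1,8,8,10,10,10,12,13,14,14,14,15,15,15,23]

Per-enzyme occurrences:
  GruI (GGTCGTAG, off=7): starts [3, 16, 56, 99, 107, 119, 135, 145] → cuts [10, 23, 63, 106, 114, 126, 142, 152]
  DwuX (GGTCAT, off=0): starts [24, 34, 48, 77, 91, 127, 160] → cuts [24, 34, 48, 77, 91, 127, 160]

All cut coordinates (distinct, sorted): [10, 23, 24, 34, 48, 63, 77, 91, 106, 114, 126, 127, 142, 152, 160]

Fragments:
  [0,10): 10 bp
  [10,23): 13 bp
  [23,24): 1 bp
  [24,34): 10 bp
  [34,48): 14 bp
  [48,63): 15 bp
  [63,77): 14 bp
  [77,91): 14 bp
  [91,106): 15 bp
  [106,114): 8 bp
  [114,126): 12 bp
  [126,127): 1 bp
  [127,142): 15 bp
  [142,152): 10 bp
  [152,160): 8 bp
  [160,183): 23 bp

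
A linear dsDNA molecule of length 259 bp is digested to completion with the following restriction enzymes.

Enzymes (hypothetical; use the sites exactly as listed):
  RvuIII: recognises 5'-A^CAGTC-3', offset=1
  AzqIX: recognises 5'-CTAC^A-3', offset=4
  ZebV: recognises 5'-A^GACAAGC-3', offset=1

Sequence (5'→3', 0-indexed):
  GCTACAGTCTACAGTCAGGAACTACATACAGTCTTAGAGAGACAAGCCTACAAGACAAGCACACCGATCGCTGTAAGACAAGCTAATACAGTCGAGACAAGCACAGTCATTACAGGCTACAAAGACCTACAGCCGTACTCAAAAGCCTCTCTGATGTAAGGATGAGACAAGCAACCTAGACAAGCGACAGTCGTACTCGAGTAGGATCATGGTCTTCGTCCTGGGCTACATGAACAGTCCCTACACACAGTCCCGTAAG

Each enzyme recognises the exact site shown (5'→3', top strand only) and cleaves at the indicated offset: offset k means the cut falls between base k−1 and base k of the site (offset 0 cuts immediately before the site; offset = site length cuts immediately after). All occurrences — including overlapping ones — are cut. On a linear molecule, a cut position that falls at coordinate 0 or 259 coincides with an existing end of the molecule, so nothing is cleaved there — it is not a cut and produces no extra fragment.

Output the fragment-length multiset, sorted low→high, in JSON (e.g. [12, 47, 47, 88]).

[1,1,2,3,3,4,5,6,7,8,9,10,10,11,12,12,12,13,13,17,23,35,42]

Per-enzyme occurrences:
  RvuIII ACAGTC/1: at [3, 10, 27, 87, 102, 186, 233, 246] ⇒ [4, 11, 28, 88, 103, 187, 234, 247]
  AzqIX CTACA/4: at [1, 8, 21, 47, 116, 126, 225, 240] ⇒ [5, 12, 25, 51, 120, 130, 229, 244]
  ZebV AGACAAGC/1: at [39, 52, 75, 94, 164, 177] ⇒ [40, 53, 76, 95, 165, 178]

Pooled cuts: [4, 5, 11, 12, 25, 28, 40, 51, 53, 76, 88, 95, 103, 120, 130, 165, 178, 187, 229, 234, 244, 247]

Fragments:
  [0,4): 4 bp
  [4,5): 1 bp
  [5,11): 6 bp
  [11,12): 1 bp
  [12,25): 13 bp
  [25,28): 3 bp
  [28,40): 12 bp
  [40,51): 11 bp
  [51,53): 2 bp
  [53,76): 23 bp
  [76,88): 12 bp
  [88,95): 7 bp
  [95,103): 8 bp
  [103,120): 17 bp
  [120,130): 10 bp
  [130,165): 35 bp
  [165,178): 13 bp
  [178,187): 9 bp
  [187,229): 42 bp
  [229,234): 5 bp
  [234,244): 10 bp
  [244,247): 3 bp
  [247,259): 12 bp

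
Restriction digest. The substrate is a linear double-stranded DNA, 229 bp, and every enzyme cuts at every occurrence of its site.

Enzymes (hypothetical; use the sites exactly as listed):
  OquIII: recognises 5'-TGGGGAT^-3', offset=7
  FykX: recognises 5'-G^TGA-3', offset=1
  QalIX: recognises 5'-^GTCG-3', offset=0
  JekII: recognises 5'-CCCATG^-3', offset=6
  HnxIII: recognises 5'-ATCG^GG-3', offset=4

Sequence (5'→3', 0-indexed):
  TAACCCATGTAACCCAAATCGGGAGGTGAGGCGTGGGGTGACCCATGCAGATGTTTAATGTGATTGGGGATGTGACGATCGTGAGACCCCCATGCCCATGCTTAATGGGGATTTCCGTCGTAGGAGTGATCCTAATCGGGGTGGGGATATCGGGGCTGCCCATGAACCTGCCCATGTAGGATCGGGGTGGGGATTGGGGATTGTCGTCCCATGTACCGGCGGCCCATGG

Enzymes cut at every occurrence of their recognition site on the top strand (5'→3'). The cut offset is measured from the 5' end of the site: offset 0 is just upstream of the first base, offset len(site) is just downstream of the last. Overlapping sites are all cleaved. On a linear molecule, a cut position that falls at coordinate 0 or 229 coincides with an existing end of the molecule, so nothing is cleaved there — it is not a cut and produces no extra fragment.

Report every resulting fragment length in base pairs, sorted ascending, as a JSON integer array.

Per-enzyme occurrences:
  OquIII (TGGGGAT, off=7): starts [64, 105, 141, 187, 194] → cuts [71, 112, 148, 194, 201]
  FykX (GTGA, off=1): starts [25, 37, 59, 71, 80, 125] → cuts [26, 38, 60, 72, 81, 126]
  QalIX (GTCG, off=0): starts [116, 202] → cuts [116, 202]
  JekII (CCCATG, off=6): starts [3, 41, 88, 94, 158, 170, 207, 222] → cuts [9, 47, 94, 100, 164, 176, 213, 228]
  HnxIII (ATCGGG, off=4): starts [17, 134, 148, 180] → cuts [21, 138, 152, 184]

All cut coordinates (distinct, sorted): [9, 21, 26, 38, 47, 60, 71, 72, 81, 94, 100, 112, 116, 126, 138, 148, 152, 164, 176, 184, 194, 201, 202, 213, 228]

Fragments:
  [0,9): 9 bp
  [9,21): 12 bp
  [21,26): 5 bp
  [26,38): 12 bp
  [38,47): 9 bp
  [47,60): 13 bp
  [60,71): 11 bp
  [71,72): 1 bp
  [72,81): 9 bp
  [81,94): 13 bp
  [94,100): 6 bp
  [100,112): 12 bp
  [112,116): 4 bp
  [116,126): 10 bp
  [126,138): 12 bp
  [138,148): 10 bp
  [148,152): 4 bp
  [152,164): 12 bp
  [164,176): 12 bp
  [176,184): 8 bp
  [184,194): 10 bp
  [194,201): 7 bp
  [201,202): 1 bp
  [202,213): 11 bp
  [213,228): 15 bp
  [228,229): 1 bp

[1,1,1,4,4,5,6,7,8,9,9,9,10,10,10,11,11,12,12,12,12,12,12,13,13,15]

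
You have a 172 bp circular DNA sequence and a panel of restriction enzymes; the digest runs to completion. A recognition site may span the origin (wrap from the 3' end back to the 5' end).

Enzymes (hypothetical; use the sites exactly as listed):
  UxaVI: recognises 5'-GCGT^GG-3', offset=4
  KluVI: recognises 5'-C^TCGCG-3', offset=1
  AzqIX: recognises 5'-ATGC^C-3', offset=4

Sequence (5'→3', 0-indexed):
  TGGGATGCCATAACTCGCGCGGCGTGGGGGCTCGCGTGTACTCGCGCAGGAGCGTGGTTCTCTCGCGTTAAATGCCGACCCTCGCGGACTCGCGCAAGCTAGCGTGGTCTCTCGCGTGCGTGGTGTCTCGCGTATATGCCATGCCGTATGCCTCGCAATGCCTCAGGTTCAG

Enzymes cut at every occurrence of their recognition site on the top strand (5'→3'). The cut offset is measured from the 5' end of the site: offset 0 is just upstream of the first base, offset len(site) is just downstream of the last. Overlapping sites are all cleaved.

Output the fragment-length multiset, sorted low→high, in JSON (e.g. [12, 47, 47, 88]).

[5,6,6,6,6,6,7,7,8,10,10,10,11,12,13,14,16,19]

Per-enzyme occurrences:
  UxaVI (GCGTGG, off=4): starts [21, 51, 101, 117] → cuts [25, 55, 105, 121]
  KluVI (CTCGCG, off=1): starts [13, 30, 40, 61, 80, 88, 110, 126] → cuts [14, 31, 41, 62, 81, 89, 111, 127]
  AzqIX (ATGCC, off=4): starts [4, 71, 135, 140, 147, 157] → cuts [8, 75, 139, 144, 151, 161]

All cut coordinates (distinct, sorted): [8, 14, 25, 31, 41, 55, 62, 75, 81, 89, 105, 111, 121, 127, 139, 144, 151, 161]

Fragment lengths:
  8→14: 6 bp
  14→25: 11 bp
  25→31: 6 bp
  31→41: 10 bp
  41→55: 14 bp
  55→62: 7 bp
  62→75: 13 bp
  75→81: 6 bp
  81→89: 8 bp
  89→105: 16 bp
  105→111: 6 bp
  111→121: 10 bp
  121→127: 6 bp
  127→139: 12 bp
  139→144: 5 bp
  144→151: 7 bp
  151→161: 10 bp
  161→8 (wrap): 172-161+8 = 19 bp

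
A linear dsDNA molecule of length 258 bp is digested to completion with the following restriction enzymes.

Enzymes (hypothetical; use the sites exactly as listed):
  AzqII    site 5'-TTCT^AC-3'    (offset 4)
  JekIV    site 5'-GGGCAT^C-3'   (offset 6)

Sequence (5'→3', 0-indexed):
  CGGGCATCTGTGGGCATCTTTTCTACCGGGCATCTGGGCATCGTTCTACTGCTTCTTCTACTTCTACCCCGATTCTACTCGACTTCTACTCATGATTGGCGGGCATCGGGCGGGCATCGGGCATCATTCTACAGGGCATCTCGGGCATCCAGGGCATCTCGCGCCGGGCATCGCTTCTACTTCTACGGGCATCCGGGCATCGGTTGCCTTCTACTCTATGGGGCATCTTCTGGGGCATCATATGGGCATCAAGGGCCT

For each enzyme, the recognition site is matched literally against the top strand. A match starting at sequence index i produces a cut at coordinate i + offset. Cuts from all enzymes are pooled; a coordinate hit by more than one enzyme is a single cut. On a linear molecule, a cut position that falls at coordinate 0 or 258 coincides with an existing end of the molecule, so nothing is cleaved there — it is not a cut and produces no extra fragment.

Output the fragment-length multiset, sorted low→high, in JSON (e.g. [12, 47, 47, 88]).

Site scan:
  AzqII (TTCTAC, off=4): starts [20, 43, 55, 61, 72, 83, 126, 174, 180, 208] → cuts [24, 47, 59, 65, 76, 87, 130, 178, 184, 212]
  JekIV (GGGCATC, off=6): starts [1, 11, 27, 35, 100, 111, 118, 133, 142, 151, 165, 186, 194, 220, 232, 243] → cuts [7, 17, 33, 41, 106, 117, 124, 139, 148, 157, 171, 192, 200, 226, 238, 249]

All cut coordinates (distinct, sorted): [7, 17, 24, 33, 41, 47, 59, 65, 76, 87, 106, 117, 124, 130, 139, 148, 157, 171, 178, 184, 192, 200, 212, 226, 238, 249]

Fragment lengths:
  [0,7): 7 bp
  [7,17): 10 bp
  [17,24): 7 bp
  [24,33): 9 bp
  [33,41): 8 bp
  [41,47): 6 bp
  [47,59): 12 bp
  [59,65): 6 bp
  [65,76): 11 bp
  [76,87): 11 bp
  [87,106): 19 bp
  [106,117): 11 bp
  [117,124): 7 bp
  [124,130): 6 bp
  [130,139): 9 bp
  [139,148): 9 bp
  [148,157): 9 bp
  [157,171): 14 bp
  [171,178): 7 bp
  [178,184): 6 bp
  [184,192): 8 bp
  [192,200): 8 bp
  [200,212): 12 bp
  [212,226): 14 bp
  [226,238): 12 bp
  [238,249): 11 bp
  [249,258): 9 bp

[6,6,6,6,7,7,7,7,8,8,8,9,9,9,9,9,10,11,11,11,11,12,12,12,14,14,19]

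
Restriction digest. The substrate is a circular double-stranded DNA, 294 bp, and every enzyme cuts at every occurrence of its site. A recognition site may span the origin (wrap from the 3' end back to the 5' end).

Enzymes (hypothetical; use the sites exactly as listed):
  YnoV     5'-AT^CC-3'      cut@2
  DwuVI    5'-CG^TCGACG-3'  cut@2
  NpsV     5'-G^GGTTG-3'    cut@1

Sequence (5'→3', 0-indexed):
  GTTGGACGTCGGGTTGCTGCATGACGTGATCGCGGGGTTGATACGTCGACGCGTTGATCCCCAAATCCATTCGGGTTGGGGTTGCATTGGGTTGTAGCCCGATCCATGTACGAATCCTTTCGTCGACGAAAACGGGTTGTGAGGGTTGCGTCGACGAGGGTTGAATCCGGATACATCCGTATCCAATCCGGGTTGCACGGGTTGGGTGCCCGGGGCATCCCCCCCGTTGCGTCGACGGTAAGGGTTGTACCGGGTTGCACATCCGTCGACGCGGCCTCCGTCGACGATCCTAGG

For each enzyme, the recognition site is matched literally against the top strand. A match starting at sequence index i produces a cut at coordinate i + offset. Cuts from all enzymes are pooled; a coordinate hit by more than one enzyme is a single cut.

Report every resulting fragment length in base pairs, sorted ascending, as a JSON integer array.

[3,3,5,5,6,6,7,7,7,8,8,8,8,9,9,10,10,10,10,10,11,12,12,12,13,13,14,15,19,24]

Site scan:
  YnoV ATCC/2: at [56, 64, 101, 113, 164, 174, 180, 185, 216, 260, 286] ⇒ [58, 66, 103, 115, 166, 176, 182, 187, 218, 262, 288]
  DwuVI CGTCGACG/2: at [43, 120, 148, 229, 263, 278] ⇒ [45, 122, 150, 231, 265, 280]
  NpsV GGGTTG/1: at [10, 34, 72, 78, 88, 133, 142, 157, 189, 198, 241, 251, 292] ⇒ [11, 35, 73, 79, 89, 134, 143, 158, 190, 199, 242, 252, 293]

Pooled cuts: [11, 35, 45, 58, 66, 73, 79, 89, 103, 115, 122, 134, 143, 150, 158, 166, 176, 182, 187, 190, 199, 218, 231, 242, 252, 262, 265, 280, 288, 293]

Fragment lengths:
  11→35: 24 bp
  35→45: 10 bp
  45→58: 13 bp
  58→66: 8 bp
  66→73: 7 bp
  73→79: 6 bp
  79→89: 10 bp
  89→103: 14 bp
  103→115: 12 bp
  115→122: 7 bp
  122→134: 12 bp
  134→143: 9 bp
  143→150: 7 bp
  150→158: 8 bp
  158→166: 8 bp
  166→176: 10 bp
  176→182: 6 bp
  182→187: 5 bp
  187→190: 3 bp
  190→199: 9 bp
  199→218: 19 bp
  218→231: 13 bp
  231→242: 11 bp
  242→252: 10 bp
  252→262: 10 bp
  262→265: 3 bp
  265→280: 15 bp
  280→288: 8 bp
  288→293: 5 bp
  293→11 (wrap): 294-293+11 = 12 bp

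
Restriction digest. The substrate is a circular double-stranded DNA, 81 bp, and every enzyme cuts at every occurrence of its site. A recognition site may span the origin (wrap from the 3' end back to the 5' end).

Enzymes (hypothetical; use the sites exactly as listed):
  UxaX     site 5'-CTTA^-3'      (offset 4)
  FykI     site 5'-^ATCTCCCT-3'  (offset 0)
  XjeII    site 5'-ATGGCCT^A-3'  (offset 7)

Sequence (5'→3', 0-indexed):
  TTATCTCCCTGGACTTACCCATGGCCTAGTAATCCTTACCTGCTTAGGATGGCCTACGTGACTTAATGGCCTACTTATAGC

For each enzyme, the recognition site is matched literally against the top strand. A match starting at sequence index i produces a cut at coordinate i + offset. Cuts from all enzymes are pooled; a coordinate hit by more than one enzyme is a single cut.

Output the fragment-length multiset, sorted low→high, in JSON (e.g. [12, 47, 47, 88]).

Scan for sites:
  UxaX (CTTA, off=4): starts [13, 34, 42, 61, 73, 80] → cuts [3, 17, 38, 46, 65, 77]
  FykI (ATCTCCCT, off=0): starts [2] → cuts [2]
  XjeII (ATGGCCTA, off=7): starts [20, 48, 65] → cuts [27, 55, 72]

All cut coordinates (distinct, sorted): [2, 3, 17, 27, 38, 46, 55, 65, 72, 77]

Fragments:
  2→3: 1 bp
  3→17: 14 bp
  17→27: 10 bp
  27→38: 11 bp
  38→46: 8 bp
  46→55: 9 bp
  55→65: 10 bp
  65→72: 7 bp
  72→77: 5 bp
  77→2 (wrap): 81-77+2 = 6 bp

[1,5,6,7,8,9,10,10,11,14]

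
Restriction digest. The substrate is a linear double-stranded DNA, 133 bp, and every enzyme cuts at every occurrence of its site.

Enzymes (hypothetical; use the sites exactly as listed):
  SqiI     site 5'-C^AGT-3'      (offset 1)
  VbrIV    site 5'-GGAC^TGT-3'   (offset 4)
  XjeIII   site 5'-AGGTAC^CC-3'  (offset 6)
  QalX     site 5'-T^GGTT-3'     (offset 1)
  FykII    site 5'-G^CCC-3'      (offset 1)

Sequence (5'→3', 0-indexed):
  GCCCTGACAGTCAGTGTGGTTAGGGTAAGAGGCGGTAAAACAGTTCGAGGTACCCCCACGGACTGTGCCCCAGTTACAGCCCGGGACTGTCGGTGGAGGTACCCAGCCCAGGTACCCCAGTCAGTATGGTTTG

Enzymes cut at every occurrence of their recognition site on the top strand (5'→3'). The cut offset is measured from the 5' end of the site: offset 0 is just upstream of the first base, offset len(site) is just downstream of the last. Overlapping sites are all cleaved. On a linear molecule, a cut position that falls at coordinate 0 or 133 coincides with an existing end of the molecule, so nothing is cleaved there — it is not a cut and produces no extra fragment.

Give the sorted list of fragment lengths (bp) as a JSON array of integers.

Scan for sites:
  SqiI CAGT/1: at [7, 11, 40, 70, 117, 121] ⇒ [8, 12, 41, 71, 118, 122]
  VbrIV GGACTGT/4: at [59, 83] ⇒ [63, 87]
  XjeIII AGGTACCC/6: at [47, 96, 109] ⇒ [53, 102, 115]
  QalX TGGTT/1: at [16, 126] ⇒ [17, 127]
  FykII GCCC/1: at [0, 66, 78, 105] ⇒ [1, 67, 79, 106]

Pooled cuts: [1, 8, 12, 17, 41, 53, 63, 67, 71, 79, 87, 102, 106, 115, 118, 122, 127]

Fragments:
  [0,1): 1 bp
  [1,8): 7 bp
  [8,12): 4 bp
  [12,17): 5 bp
  [17,41): 24 bp
  [41,53): 12 bp
  [53,63): 10 bp
  [63,67): 4 bp
  [67,71): 4 bp
  [71,79): 8 bp
  [79,87): 8 bp
  [87,102): 15 bp
  [102,106): 4 bp
  [106,115): 9 bp
  [115,118): 3 bp
  [118,122): 4 bp
  [122,127): 5 bp
  [127,133): 6 bp

[1,3,4,4,4,4,4,5,5,6,7,8,8,9,10,12,15,24]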